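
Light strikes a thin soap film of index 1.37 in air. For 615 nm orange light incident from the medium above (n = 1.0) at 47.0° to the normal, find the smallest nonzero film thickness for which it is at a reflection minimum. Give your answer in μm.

Top surface (1.0 → 1.37): reflection off a higher-index medium gives a half-wave phase shift.
Bottom surface (1.37 → 1.0): reflection off a lower-index medium gives no phase shift.
The two reflections differ by half a wavelength.
So the condition for destructive reflection is 2 n t cos θ_r = m λ.
Snell's law: 1.0 sin 47.0° = 1.37 sin θ_r → sin θ_r = 0.534, cos θ_r = 0.846.
Minimum nonzero at m = 1: t = λ / (2 n cos θ_r) = 615 / (2 × 1.37 × 0.846) = 265 nm.

0.265 μm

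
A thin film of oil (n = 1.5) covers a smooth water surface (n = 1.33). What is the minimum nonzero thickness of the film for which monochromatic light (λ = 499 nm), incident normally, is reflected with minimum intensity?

166 nm

Top surface (1.0 → 1.5): reflection off a higher-index medium gives a half-wave phase shift.
Bottom surface (1.5 → 1.33): reflection off a lower-index medium gives no phase shift.
The two reflections differ by half a wavelength.
So the condition for destructive reflection is 2 n t = m λ.
Minimum nonzero at m = 1: t = λ / (2 n) = 499 / (2 × 1.5) = 166 nm.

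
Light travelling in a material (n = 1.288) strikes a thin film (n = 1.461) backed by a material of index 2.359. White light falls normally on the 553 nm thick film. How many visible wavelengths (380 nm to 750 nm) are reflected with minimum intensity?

Ray reflecting at the top interface goes from n = 1.288 toward n = 1.461: a half-wave phase shift.
At the lower boundary (n = 1.461 to n = 2.359) the reflected ray undergoes a half-wave phase shift.
Zero or two π shifts → no net half-wave offset.
For minimum reflection here: 2 n t = (m + ½) λ.
λ = 2 n t / (m + ½) = 1616 / (m + ½) nm.
m=1: 1077 nm (IR); m=2: 646 nm (visible); m=3: 462 nm (visible); m=4: 359 nm (UV).

2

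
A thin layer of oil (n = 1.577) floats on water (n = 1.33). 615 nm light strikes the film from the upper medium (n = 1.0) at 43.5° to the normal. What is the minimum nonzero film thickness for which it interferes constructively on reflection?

108 nm

At the upper boundary (n = 1.0 to n = 1.577) the reflected ray undergoes a half-wave phase shift.
At the lower boundary (n = 1.577 to n = 1.33) the reflected ray undergoes no phase shift.
Net: one phase inversion between the two reflected rays.
With one net inversion, constructive interference in reflection requires 2 n t cos θ_r = (m + ½) λ.
Snell's law: 1.0 sin 43.5° = 1.577 sin θ_r → sin θ_r = 0.436, cos θ_r = 0.900.
Minimum at m = 0: t = λ / (4 n cos θ_r) = 615 / (4 × 1.577 × 0.900) = 108 nm.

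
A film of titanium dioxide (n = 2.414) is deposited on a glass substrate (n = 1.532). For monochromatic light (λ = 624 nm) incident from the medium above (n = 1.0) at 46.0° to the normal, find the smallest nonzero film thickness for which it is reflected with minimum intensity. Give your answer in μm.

0.135 μm

Ray reflecting at the top interface goes from n = 1.0 toward n = 2.414: a half-wave phase shift.
Ray reflecting at the bottom interface goes from n = 2.414 toward n = 1.532: no phase shift.
Exactly one π shift → a net half-wave offset.
With one net inversion, destructive interference in reflection requires 2 n t cos θ_r = m λ.
Snell's law: 1.0 sin 46.0° = 2.414 sin θ_r → sin θ_r = 0.298, cos θ_r = 0.955.
Minimum nonzero at m = 1: t = λ / (2 n cos θ_r) = 624 / (2 × 2.414 × 0.955) = 135 nm.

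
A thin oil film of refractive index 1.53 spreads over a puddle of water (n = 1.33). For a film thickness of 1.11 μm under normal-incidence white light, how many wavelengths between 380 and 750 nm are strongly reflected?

4

Top surface (1.0 → 1.53): reflection off a higher-index medium gives a half-wave phase shift.
At the lower boundary (n = 1.53 to n = 1.33) the reflected ray undergoes no phase shift.
The two reflections differ by half a wavelength.
For bright reflection here: 2 n t = (m + ½) λ.
λ = 2 n t / (m + ½) = 3397 / (m + ½) nm.
m=4: 755 nm (IR); m=5: 618 nm (visible); m=6: 523 nm (visible); m=7: 453 nm (visible); m=8: 400 nm (visible); m=9: 358 nm (UV).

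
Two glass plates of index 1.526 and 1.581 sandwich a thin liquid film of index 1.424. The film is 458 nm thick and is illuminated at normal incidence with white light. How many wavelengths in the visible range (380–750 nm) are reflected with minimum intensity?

2

At the upper boundary (n = 1.526 to n = 1.424) the reflected ray undergoes no phase shift.
Ray reflecting at the bottom interface goes from n = 1.424 toward n = 1.581: a half-wave phase shift.
Net: one phase inversion between the two reflected rays.
So the condition for destructive reflection is 2 n t = m λ.
λ = 2 n t / m = 1304 / m nm.
m=1: 1304 nm (IR); m=2: 652 nm (visible); m=3: 435 nm (visible); m=4: 326 nm (UV).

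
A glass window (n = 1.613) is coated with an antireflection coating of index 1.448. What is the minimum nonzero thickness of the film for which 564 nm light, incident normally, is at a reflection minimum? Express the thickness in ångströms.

Ray reflecting at the top interface goes from n = 1.0 toward n = 1.448: a half-wave phase shift.
At the lower boundary (n = 1.448 to n = 1.613) the reflected ray undergoes a half-wave phase shift.
Zero or two π shifts → no net half-wave offset.
So the condition for destructive reflection is 2 n t = (m + ½) λ.
Minimum at m = 0: t = λ / (4 n) = 564 / (4 × 1.448) = 97.4 nm.

974 Å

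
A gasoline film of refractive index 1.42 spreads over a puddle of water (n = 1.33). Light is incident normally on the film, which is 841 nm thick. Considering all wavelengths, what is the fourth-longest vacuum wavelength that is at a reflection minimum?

At the upper boundary (n = 1.0 to n = 1.42) the reflected ray undergoes a half-wave phase shift.
At the lower boundary (n = 1.42 to n = 1.33) the reflected ray undergoes no phase shift.
The two reflections differ by half a wavelength.
So the condition for destructive reflection is 2 n t = m λ.
λ = 2 n t / m. The fourth-longest wavelength is m = 4: λ = 2 × 1.42 × 841 / 4.00 = 597 nm.

597 nm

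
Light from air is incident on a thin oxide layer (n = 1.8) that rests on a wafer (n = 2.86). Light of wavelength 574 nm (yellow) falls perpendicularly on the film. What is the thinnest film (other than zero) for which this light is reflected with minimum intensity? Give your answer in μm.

At the upper boundary (n = 1.0 to n = 1.8) the reflected ray undergoes a half-wave phase shift.
At the lower boundary (n = 1.8 to n = 2.86) the reflected ray undergoes a half-wave phase shift.
Zero or two π shifts → no net half-wave offset.
For dark reflection here: 2 n t = (m + ½) λ.
Minimum at m = 0: t = λ / (4 n) = 574 / (4 × 1.8) = 79.7 nm.

0.0797 μm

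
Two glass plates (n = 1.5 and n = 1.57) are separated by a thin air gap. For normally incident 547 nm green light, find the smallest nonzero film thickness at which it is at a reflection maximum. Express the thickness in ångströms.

1368 Å

Top surface (1.5 → 1.0): reflection off a lower-index medium gives no phase shift.
Bottom surface (1.0 → 1.57): reflection off a higher-index medium gives a half-wave phase shift.
Exactly one π shift → a net half-wave offset.
For maximum reflection here: 2 n t = (m + ½) λ.
Minimum at m = 0: t = λ / (4 n) = 547 / (4 × 1.0) = 137 nm.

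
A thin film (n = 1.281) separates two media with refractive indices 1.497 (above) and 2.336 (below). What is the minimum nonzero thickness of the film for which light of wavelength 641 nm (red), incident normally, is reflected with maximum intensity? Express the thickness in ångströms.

1251 Å

Ray reflecting at the top interface goes from n = 1.497 toward n = 1.281: no phase shift.
At the lower boundary (n = 1.281 to n = 2.336) the reflected ray undergoes a half-wave phase shift.
Exactly one π shift → a net half-wave offset.
So the condition for constructive reflection is 2 n t = (m + ½) λ.
Minimum at m = 0: t = λ / (4 n) = 641 / (4 × 1.281) = 125 nm.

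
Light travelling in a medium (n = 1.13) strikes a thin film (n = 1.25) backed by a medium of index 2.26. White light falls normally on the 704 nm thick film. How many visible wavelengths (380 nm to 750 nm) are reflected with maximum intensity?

At the upper boundary (n = 1.13 to n = 1.25) the reflected ray undergoes a half-wave phase shift.
Bottom surface (1.25 → 2.26): reflection off a higher-index medium gives a half-wave phase shift.
The two reflections carry the same phase change, so no net offset.
For strong reflection here: 2 n t = m λ.
λ = 2 n t / m = 1760 / m nm.
m=2: 880 nm (IR); m=3: 587 nm (visible); m=4: 440 nm (visible); m=5: 352 nm (UV).

2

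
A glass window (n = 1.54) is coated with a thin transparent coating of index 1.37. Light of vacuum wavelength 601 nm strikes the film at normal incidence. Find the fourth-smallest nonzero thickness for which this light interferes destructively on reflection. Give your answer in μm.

At the upper boundary (n = 1.0 to n = 1.37) the reflected ray undergoes a half-wave phase shift.
At the lower boundary (n = 1.37 to n = 1.54) the reflected ray undergoes a half-wave phase shift.
Net: no relative phase inversion (both shifts match).
For weak reflection here: 2 n t = (m + ½) λ.
The fourth-smallest nonzero thickness corresponds to m = 3: t = (m + ½) λ / (2 n) = 3.50 × 601 / (2 × 1.37) = 768 nm.

0.768 μm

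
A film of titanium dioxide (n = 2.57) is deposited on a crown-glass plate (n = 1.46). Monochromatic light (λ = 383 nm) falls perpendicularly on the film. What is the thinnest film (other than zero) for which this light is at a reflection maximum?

37.3 nm

At the upper boundary (n = 1.0 to n = 2.57) the reflected ray undergoes a half-wave phase shift.
Ray reflecting at the bottom interface goes from n = 2.57 toward n = 1.46: no phase shift.
Exactly one π shift → a net half-wave offset.
For strong reflection here: 2 n t = (m + ½) λ.
Minimum at m = 0: t = λ / (4 n) = 383 / (4 × 2.57) = 37.3 nm.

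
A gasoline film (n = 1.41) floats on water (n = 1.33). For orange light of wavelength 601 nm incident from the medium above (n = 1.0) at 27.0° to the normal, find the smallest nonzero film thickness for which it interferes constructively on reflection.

113 nm

At the upper boundary (n = 1.0 to n = 1.41) the reflected ray undergoes a half-wave phase shift.
Ray reflecting at the bottom interface goes from n = 1.41 toward n = 1.33: no phase shift.
Exactly one π shift → a net half-wave offset.
So the condition for constructive reflection is 2 n t cos θ_r = (m + ½) λ.
Snell's law: 1.0 sin 27.0° = 1.41 sin θ_r → sin θ_r = 0.322, cos θ_r = 0.947.
Minimum at m = 0: t = λ / (4 n cos θ_r) = 601 / (4 × 1.41 × 0.947) = 113 nm.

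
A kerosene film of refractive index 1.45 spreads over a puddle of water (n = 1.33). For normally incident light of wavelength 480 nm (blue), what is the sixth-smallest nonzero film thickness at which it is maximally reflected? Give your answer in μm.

Top surface (1.0 → 1.45): reflection off a higher-index medium gives a half-wave phase shift.
At the lower boundary (n = 1.45 to n = 1.33) the reflected ray undergoes no phase shift.
Exactly one π shift → a net half-wave offset.
For strong reflection here: 2 n t = (m + ½) λ.
The sixth-smallest nonzero thickness corresponds to m = 5: t = (m + ½) λ / (2 n) = 5.50 × 480 / (2 × 1.45) = 910 nm.

0.910 μm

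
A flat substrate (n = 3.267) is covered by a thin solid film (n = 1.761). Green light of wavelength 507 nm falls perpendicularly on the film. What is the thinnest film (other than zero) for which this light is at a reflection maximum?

Top surface (1.0 → 1.761): reflection off a higher-index medium gives a half-wave phase shift.
Bottom surface (1.761 → 3.267): reflection off a higher-index medium gives a half-wave phase shift.
Net: no relative phase inversion (both shifts match).
For strong reflection here: 2 n t = m λ.
Minimum nonzero at m = 1: t = λ / (2 n) = 507 / (2 × 1.761) = 144 nm.

144 nm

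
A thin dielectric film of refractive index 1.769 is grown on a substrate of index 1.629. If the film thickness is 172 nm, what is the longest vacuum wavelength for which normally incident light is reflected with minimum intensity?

609 nm

Top surface (1.0 → 1.769): reflection off a higher-index medium gives a half-wave phase shift.
Bottom surface (1.769 → 1.629): reflection off a lower-index medium gives no phase shift.
The two reflections differ by half a wavelength.
With one net inversion, destructive interference in reflection requires 2 n t = m λ.
λ = 2 n t / m. The longest wavelength is m = 1: λ = 2 × 1.769 × 172 / 1.00 = 609 nm.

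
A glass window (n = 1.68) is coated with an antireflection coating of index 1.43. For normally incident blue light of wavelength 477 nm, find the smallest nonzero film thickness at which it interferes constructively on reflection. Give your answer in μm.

Top surface (1.0 → 1.43): reflection off a higher-index medium gives a half-wave phase shift.
Ray reflecting at the bottom interface goes from n = 1.43 toward n = 1.68: a half-wave phase shift.
Zero or two π shifts → no net half-wave offset.
With no net inversion, constructive interference in reflection requires 2 n t = m λ.
Minimum nonzero at m = 1: t = λ / (2 n) = 477 / (2 × 1.43) = 167 nm.

0.167 μm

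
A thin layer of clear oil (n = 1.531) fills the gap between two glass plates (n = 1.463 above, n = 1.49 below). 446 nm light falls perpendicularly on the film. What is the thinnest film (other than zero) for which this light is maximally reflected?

72.8 nm

Ray reflecting at the top interface goes from n = 1.463 toward n = 1.531: a half-wave phase shift.
At the lower boundary (n = 1.531 to n = 1.49) the reflected ray undergoes no phase shift.
Exactly one π shift → a net half-wave offset.
With one net inversion, constructive interference in reflection requires 2 n t = (m + ½) λ.
Minimum at m = 0: t = λ / (4 n) = 446 / (4 × 1.531) = 72.8 nm.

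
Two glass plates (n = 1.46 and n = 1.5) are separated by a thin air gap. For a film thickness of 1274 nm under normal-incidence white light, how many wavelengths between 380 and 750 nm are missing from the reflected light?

3

Ray reflecting at the top interface goes from n = 1.46 toward n = 1.0: no phase shift.
At the lower boundary (n = 1.0 to n = 1.5) the reflected ray undergoes a half-wave phase shift.
The two reflections differ by half a wavelength.
For dark reflection here: 2 n t = m λ.
λ = 2 n t / m = 2548 / m nm.
m=3: 849 nm (IR); m=4: 637 nm (visible); m=5: 510 nm (visible); m=6: 425 nm (visible); m=7: 364 nm (UV).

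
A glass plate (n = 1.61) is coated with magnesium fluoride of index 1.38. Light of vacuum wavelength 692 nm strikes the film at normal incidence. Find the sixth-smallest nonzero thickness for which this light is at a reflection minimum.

1379 nm

At the upper boundary (n = 1.0 to n = 1.38) the reflected ray undergoes a half-wave phase shift.
Bottom surface (1.38 → 1.61): reflection off a higher-index medium gives a half-wave phase shift.
The two reflections carry the same phase change, so no net offset.
For dark reflection here: 2 n t = (m + ½) λ.
The sixth-smallest nonzero thickness corresponds to m = 5: t = (m + ½) λ / (2 n) = 5.50 × 692 / (2 × 1.38) = 1379 nm.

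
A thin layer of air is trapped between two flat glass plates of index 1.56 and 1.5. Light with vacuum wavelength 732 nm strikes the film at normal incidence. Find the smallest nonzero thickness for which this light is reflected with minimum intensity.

366 nm

At the upper boundary (n = 1.56 to n = 1.0) the reflected ray undergoes no phase shift.
Ray reflecting at the bottom interface goes from n = 1.0 toward n = 1.5: a half-wave phase shift.
Net: one phase inversion between the two reflected rays.
So the condition for destructive reflection is 2 n t = m λ.
The smallest nonzero thickness corresponds to m = 1: t = m λ / (2 n) = 1.00 × 732 / (2 × 1.0) = 366 nm.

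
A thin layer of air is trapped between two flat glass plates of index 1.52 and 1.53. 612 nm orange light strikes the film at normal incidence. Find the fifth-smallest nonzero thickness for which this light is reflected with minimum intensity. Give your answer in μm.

1.53 μm

Top surface (1.52 → 1.0): reflection off a lower-index medium gives no phase shift.
At the lower boundary (n = 1.0 to n = 1.53) the reflected ray undergoes a half-wave phase shift.
Net: one phase inversion between the two reflected rays.
For dark reflection here: 2 n t = m λ.
The fifth-smallest nonzero thickness corresponds to m = 5: t = m λ / (2 n) = 5.00 × 612 / (2 × 1.0) = 1530 nm.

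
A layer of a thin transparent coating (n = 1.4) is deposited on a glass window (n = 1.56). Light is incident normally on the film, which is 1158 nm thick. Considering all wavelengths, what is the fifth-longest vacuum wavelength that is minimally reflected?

721 nm

Ray reflecting at the top interface goes from n = 1.0 toward n = 1.4: a half-wave phase shift.
Ray reflecting at the bottom interface goes from n = 1.4 toward n = 1.56: a half-wave phase shift.
Net: no relative phase inversion (both shifts match).
For dark reflection here: 2 n t = (m + ½) λ.
λ = 2 n t / (m + ½). The fifth-longest wavelength is m = 4: λ = 2 × 1.4 × 1158 / 4.50 = 721 nm.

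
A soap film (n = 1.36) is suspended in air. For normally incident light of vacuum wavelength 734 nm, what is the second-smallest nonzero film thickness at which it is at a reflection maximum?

405 nm

Top surface (1.0 → 1.36): reflection off a higher-index medium gives a half-wave phase shift.
Ray reflecting at the bottom interface goes from n = 1.36 toward n = 1.0: no phase shift.
Exactly one π shift → a net half-wave offset.
With one net inversion, constructive interference in reflection requires 2 n t = (m + ½) λ.
The second-smallest nonzero thickness corresponds to m = 1: t = (m + ½) λ / (2 n) = 1.50 × 734 / (2 × 1.36) = 405 nm.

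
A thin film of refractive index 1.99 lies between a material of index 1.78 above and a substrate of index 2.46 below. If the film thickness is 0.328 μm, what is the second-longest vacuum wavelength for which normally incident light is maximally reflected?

Top surface (1.78 → 1.99): reflection off a higher-index medium gives a half-wave phase shift.
Bottom surface (1.99 → 2.46): reflection off a higher-index medium gives a half-wave phase shift.
The two reflections carry the same phase change, so no net offset.
So the condition for constructive reflection is 2 n t = m λ.
λ = 2 n t / m. The second-longest wavelength is m = 2: λ = 2 × 1.99 × 328 / 2.00 = 653 nm.

653 nm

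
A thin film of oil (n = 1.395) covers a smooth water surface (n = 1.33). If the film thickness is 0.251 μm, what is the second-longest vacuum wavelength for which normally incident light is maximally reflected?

467 nm

Ray reflecting at the top interface goes from n = 1.0 toward n = 1.395: a half-wave phase shift.
At the lower boundary (n = 1.395 to n = 1.33) the reflected ray undergoes no phase shift.
Exactly one π shift → a net half-wave offset.
With one net inversion, constructive interference in reflection requires 2 n t = (m + ½) λ.
λ = 2 n t / (m + ½). The second-longest wavelength is m = 1: λ = 2 × 1.395 × 251 / 1.50 = 467 nm.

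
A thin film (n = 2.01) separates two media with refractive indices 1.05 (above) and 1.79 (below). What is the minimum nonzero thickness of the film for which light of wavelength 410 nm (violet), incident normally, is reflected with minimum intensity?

Ray reflecting at the top interface goes from n = 1.05 toward n = 2.01: a half-wave phase shift.
Bottom surface (2.01 → 1.79): reflection off a lower-index medium gives no phase shift.
Exactly one π shift → a net half-wave offset.
For weak reflection here: 2 n t = m λ.
Minimum nonzero at m = 1: t = λ / (2 n) = 410 / (2 × 2.01) = 102 nm.

102 nm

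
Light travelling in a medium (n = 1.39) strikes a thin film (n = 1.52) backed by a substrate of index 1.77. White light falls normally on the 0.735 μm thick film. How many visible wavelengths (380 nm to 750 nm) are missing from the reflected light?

Top surface (1.39 → 1.52): reflection off a higher-index medium gives a half-wave phase shift.
At the lower boundary (n = 1.52 to n = 1.77) the reflected ray undergoes a half-wave phase shift.
The two reflections carry the same phase change, so no net offset.
So the condition for destructive reflection is 2 n t = (m + ½) λ.
λ = 2 n t / (m + ½) = 2234 / (m + ½) nm.
m=2: 894 nm (IR); m=3: 638 nm (visible); m=4: 497 nm (visible); m=5: 406 nm (visible); m=6: 344 nm (UV).

3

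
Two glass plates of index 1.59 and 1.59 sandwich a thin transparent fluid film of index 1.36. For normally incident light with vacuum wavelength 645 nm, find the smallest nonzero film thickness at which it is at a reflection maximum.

Ray reflecting at the top interface goes from n = 1.59 toward n = 1.36: no phase shift.
At the lower boundary (n = 1.36 to n = 1.59) the reflected ray undergoes a half-wave phase shift.
The two reflections differ by half a wavelength.
With one net inversion, constructive interference in reflection requires 2 n t = (m + ½) λ.
Minimum at m = 0: t = λ / (4 n) = 645 / (4 × 1.36) = 119 nm.

119 nm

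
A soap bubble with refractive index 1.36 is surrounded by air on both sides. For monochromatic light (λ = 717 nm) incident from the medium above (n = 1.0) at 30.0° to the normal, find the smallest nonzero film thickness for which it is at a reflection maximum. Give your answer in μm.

0.142 μm

Ray reflecting at the top interface goes from n = 1.0 toward n = 1.36: a half-wave phase shift.
Ray reflecting at the bottom interface goes from n = 1.36 toward n = 1.0: no phase shift.
Net: one phase inversion between the two reflected rays.
With one net inversion, constructive interference in reflection requires 2 n t cos θ_r = (m + ½) λ.
Snell's law: 1.0 sin 30.0° = 1.36 sin θ_r → sin θ_r = 0.368, cos θ_r = 0.930.
Minimum at m = 0: t = λ / (4 n cos θ_r) = 717 / (4 × 1.36 × 0.930) = 142 nm.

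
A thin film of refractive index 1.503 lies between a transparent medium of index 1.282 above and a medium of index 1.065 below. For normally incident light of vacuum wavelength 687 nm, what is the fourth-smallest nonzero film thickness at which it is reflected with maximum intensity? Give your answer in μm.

At the upper boundary (n = 1.282 to n = 1.503) the reflected ray undergoes a half-wave phase shift.
Bottom surface (1.503 → 1.065): reflection off a lower-index medium gives no phase shift.
Net: one phase inversion between the two reflected rays.
With one net inversion, constructive interference in reflection requires 2 n t = (m + ½) λ.
The fourth-smallest nonzero thickness corresponds to m = 3: t = (m + ½) λ / (2 n) = 3.50 × 687 / (2 × 1.503) = 800 nm.

0.800 μm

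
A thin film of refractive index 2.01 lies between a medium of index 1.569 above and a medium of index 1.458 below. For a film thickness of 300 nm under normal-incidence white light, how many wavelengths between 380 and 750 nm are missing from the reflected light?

At the upper boundary (n = 1.569 to n = 2.01) the reflected ray undergoes a half-wave phase shift.
At the lower boundary (n = 2.01 to n = 1.458) the reflected ray undergoes no phase shift.
Exactly one π shift → a net half-wave offset.
For weak reflection here: 2 n t = m λ.
λ = 2 n t / m = 1206 / m nm.
m=1: 1206 nm (IR); m=2: 603 nm (visible); m=3: 402 nm (visible); m=4: 302 nm (UV).

2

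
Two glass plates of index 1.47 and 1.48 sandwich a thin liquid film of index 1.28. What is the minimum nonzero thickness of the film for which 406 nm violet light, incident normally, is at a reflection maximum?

79.3 nm

At the upper boundary (n = 1.47 to n = 1.28) the reflected ray undergoes no phase shift.
Ray reflecting at the bottom interface goes from n = 1.28 toward n = 1.48: a half-wave phase shift.
Net: one phase inversion between the two reflected rays.
With one net inversion, constructive interference in reflection requires 2 n t = (m + ½) λ.
Minimum at m = 0: t = λ / (4 n) = 406 / (4 × 1.28) = 79.3 nm.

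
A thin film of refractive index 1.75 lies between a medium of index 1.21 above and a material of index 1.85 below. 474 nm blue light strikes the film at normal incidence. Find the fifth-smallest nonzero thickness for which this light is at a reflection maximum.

677 nm

Top surface (1.21 → 1.75): reflection off a higher-index medium gives a half-wave phase shift.
Bottom surface (1.75 → 1.85): reflection off a higher-index medium gives a half-wave phase shift.
Zero or two π shifts → no net half-wave offset.
So the condition for constructive reflection is 2 n t = m λ.
The fifth-smallest nonzero thickness corresponds to m = 5: t = m λ / (2 n) = 5.00 × 474 / (2 × 1.75) = 677 nm.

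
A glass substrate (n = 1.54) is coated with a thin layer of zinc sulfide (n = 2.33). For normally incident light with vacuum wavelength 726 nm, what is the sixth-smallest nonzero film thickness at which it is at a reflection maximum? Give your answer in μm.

0.857 μm

At the upper boundary (n = 1.0 to n = 2.33) the reflected ray undergoes a half-wave phase shift.
Bottom surface (2.33 → 1.54): reflection off a lower-index medium gives no phase shift.
Exactly one π shift → a net half-wave offset.
With one net inversion, constructive interference in reflection requires 2 n t = (m + ½) λ.
The sixth-smallest nonzero thickness corresponds to m = 5: t = (m + ½) λ / (2 n) = 5.50 × 726 / (2 × 2.33) = 857 nm.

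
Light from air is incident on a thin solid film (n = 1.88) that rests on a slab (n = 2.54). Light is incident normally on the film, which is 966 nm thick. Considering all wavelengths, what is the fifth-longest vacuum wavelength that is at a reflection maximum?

Ray reflecting at the top interface goes from n = 1.0 toward n = 1.88: a half-wave phase shift.
Ray reflecting at the bottom interface goes from n = 1.88 toward n = 2.54: a half-wave phase shift.
The two reflections carry the same phase change, so no net offset.
So the condition for constructive reflection is 2 n t = m λ.
λ = 2 n t / m. The fifth-longest wavelength is m = 5: λ = 2 × 1.88 × 966 / 5.00 = 726 nm.

726 nm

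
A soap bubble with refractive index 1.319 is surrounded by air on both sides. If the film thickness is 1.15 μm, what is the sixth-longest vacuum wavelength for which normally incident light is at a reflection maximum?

552 nm

Top surface (1.0 → 1.319): reflection off a higher-index medium gives a half-wave phase shift.
Ray reflecting at the bottom interface goes from n = 1.319 toward n = 1.0: no phase shift.
The two reflections differ by half a wavelength.
So the condition for constructive reflection is 2 n t = (m + ½) λ.
λ = 2 n t / (m + ½). The sixth-longest wavelength is m = 5: λ = 2 × 1.319 × 1150 / 5.50 = 552 nm.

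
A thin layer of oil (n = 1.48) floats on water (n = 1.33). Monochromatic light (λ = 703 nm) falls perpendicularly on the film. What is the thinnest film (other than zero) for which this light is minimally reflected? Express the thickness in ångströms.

2375 Å

Top surface (1.0 → 1.48): reflection off a higher-index medium gives a half-wave phase shift.
At the lower boundary (n = 1.48 to n = 1.33) the reflected ray undergoes no phase shift.
Net: one phase inversion between the two reflected rays.
For minimum reflection here: 2 n t = m λ.
Minimum nonzero at m = 1: t = λ / (2 n) = 703 / (2 × 1.48) = 238 nm.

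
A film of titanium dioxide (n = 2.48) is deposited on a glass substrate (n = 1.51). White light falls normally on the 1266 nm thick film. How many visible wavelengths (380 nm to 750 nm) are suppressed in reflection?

8

Ray reflecting at the top interface goes from n = 1.0 toward n = 2.48: a half-wave phase shift.
At the lower boundary (n = 2.48 to n = 1.51) the reflected ray undergoes no phase shift.
The two reflections differ by half a wavelength.
So the condition for destructive reflection is 2 n t = m λ.
λ = 2 n t / m = 6279 / m nm.
m=8: 785 nm (IR); m=9: 698 nm (visible); m=10: 628 nm (visible); m=11: 571 nm (visible); m=12: 523 nm (visible); m=13: 483 nm (visible); m=14: 449 nm (visible); m=15: 419 nm (visible); m=16: 392 nm (visible); m=17: 369 nm (UV).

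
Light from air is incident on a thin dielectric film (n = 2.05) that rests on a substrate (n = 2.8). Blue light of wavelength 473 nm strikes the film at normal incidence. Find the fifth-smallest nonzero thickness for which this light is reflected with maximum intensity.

Top surface (1.0 → 2.05): reflection off a higher-index medium gives a half-wave phase shift.
At the lower boundary (n = 2.05 to n = 2.8) the reflected ray undergoes a half-wave phase shift.
Net: no relative phase inversion (both shifts match).
For bright reflection here: 2 n t = m λ.
The fifth-smallest nonzero thickness corresponds to m = 5: t = m λ / (2 n) = 5.00 × 473 / (2 × 2.05) = 577 nm.

577 nm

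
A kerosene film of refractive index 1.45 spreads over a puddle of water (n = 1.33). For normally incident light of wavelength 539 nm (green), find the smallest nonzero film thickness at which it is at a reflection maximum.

Top surface (1.0 → 1.45): reflection off a higher-index medium gives a half-wave phase shift.
Ray reflecting at the bottom interface goes from n = 1.45 toward n = 1.33: no phase shift.
Net: one phase inversion between the two reflected rays.
For bright reflection here: 2 n t = (m + ½) λ.
Minimum at m = 0: t = λ / (4 n) = 539 / (4 × 1.45) = 92.9 nm.

92.9 nm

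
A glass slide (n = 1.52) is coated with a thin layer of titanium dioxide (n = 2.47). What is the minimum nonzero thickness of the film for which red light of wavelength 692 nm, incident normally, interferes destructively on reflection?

At the upper boundary (n = 1.0 to n = 2.47) the reflected ray undergoes a half-wave phase shift.
Bottom surface (2.47 → 1.52): reflection off a lower-index medium gives no phase shift.
Net: one phase inversion between the two reflected rays.
For minimum reflection here: 2 n t = m λ.
Minimum nonzero at m = 1: t = λ / (2 n) = 692 / (2 × 2.47) = 140 nm.

140 nm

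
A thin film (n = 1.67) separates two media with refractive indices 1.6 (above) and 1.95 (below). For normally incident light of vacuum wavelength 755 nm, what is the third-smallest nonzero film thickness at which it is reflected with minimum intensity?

Top surface (1.6 → 1.67): reflection off a higher-index medium gives a half-wave phase shift.
Bottom surface (1.67 → 1.95): reflection off a higher-index medium gives a half-wave phase shift.
Zero or two π shifts → no net half-wave offset.
So the condition for destructive reflection is 2 n t = (m + ½) λ.
The third-smallest nonzero thickness corresponds to m = 2: t = (m + ½) λ / (2 n) = 2.50 × 755 / (2 × 1.67) = 565 nm.

565 nm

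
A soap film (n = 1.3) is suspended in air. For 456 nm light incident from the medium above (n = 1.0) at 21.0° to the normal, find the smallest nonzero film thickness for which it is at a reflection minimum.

Top surface (1.0 → 1.3): reflection off a higher-index medium gives a half-wave phase shift.
Ray reflecting at the bottom interface goes from n = 1.3 toward n = 1.0: no phase shift.
The two reflections differ by half a wavelength.
With one net inversion, destructive interference in reflection requires 2 n t cos θ_r = m λ.
Snell's law: 1.0 sin 21.0° = 1.3 sin θ_r → sin θ_r = 0.276, cos θ_r = 0.961.
Minimum nonzero at m = 1: t = λ / (2 n cos θ_r) = 456 / (2 × 1.3 × 0.961) = 182 nm.

182 nm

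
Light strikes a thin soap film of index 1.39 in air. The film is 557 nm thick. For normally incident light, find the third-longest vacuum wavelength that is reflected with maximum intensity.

At the upper boundary (n = 1.0 to n = 1.39) the reflected ray undergoes a half-wave phase shift.
At the lower boundary (n = 1.39 to n = 1.0) the reflected ray undergoes no phase shift.
Exactly one π shift → a net half-wave offset.
So the condition for constructive reflection is 2 n t = (m + ½) λ.
λ = 2 n t / (m + ½). The third-longest wavelength is m = 2: λ = 2 × 1.39 × 557 / 2.50 = 619 nm.

619 nm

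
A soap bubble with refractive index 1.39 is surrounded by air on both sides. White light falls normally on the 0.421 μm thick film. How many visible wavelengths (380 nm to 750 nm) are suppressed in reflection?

2

Top surface (1.0 → 1.39): reflection off a higher-index medium gives a half-wave phase shift.
At the lower boundary (n = 1.39 to n = 1.0) the reflected ray undergoes no phase shift.
Net: one phase inversion between the two reflected rays.
For minimum reflection here: 2 n t = m λ.
λ = 2 n t / m = 1170 / m nm.
m=1: 1170 nm (IR); m=2: 585 nm (visible); m=3: 390 nm (visible); m=4: 293 nm (UV).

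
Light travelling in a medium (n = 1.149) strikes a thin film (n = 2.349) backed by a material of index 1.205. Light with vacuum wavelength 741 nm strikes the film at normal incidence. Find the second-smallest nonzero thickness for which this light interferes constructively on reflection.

237 nm

Ray reflecting at the top interface goes from n = 1.149 toward n = 2.349: a half-wave phase shift.
Ray reflecting at the bottom interface goes from n = 2.349 toward n = 1.205: no phase shift.
Net: one phase inversion between the two reflected rays.
For bright reflection here: 2 n t = (m + ½) λ.
The second-smallest nonzero thickness corresponds to m = 1: t = (m + ½) λ / (2 n) = 1.50 × 741 / (2 × 2.349) = 237 nm.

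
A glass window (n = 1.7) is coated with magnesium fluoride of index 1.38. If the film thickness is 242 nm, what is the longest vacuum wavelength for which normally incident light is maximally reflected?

At the upper boundary (n = 1.0 to n = 1.38) the reflected ray undergoes a half-wave phase shift.
At the lower boundary (n = 1.38 to n = 1.7) the reflected ray undergoes a half-wave phase shift.
Zero or two π shifts → no net half-wave offset.
For strong reflection here: 2 n t = m λ.
λ = 2 n t / m. The longest wavelength is m = 1: λ = 2 × 1.38 × 242 / 1.00 = 668 nm.

668 nm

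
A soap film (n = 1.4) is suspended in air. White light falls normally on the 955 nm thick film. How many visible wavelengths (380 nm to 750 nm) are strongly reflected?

3

At the upper boundary (n = 1.0 to n = 1.4) the reflected ray undergoes a half-wave phase shift.
At the lower boundary (n = 1.4 to n = 1.0) the reflected ray undergoes no phase shift.
Net: one phase inversion between the two reflected rays.
For bright reflection here: 2 n t = (m + ½) λ.
λ = 2 n t / (m + ½) = 2674 / (m + ½) nm.
m=3: 764 nm (IR); m=4: 594 nm (visible); m=5: 486 nm (visible); m=6: 411 nm (visible); m=7: 357 nm (UV).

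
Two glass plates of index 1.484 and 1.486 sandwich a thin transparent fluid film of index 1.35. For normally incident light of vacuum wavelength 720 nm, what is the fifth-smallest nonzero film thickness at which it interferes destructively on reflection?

1333 nm

Top surface (1.484 → 1.35): reflection off a lower-index medium gives no phase shift.
Ray reflecting at the bottom interface goes from n = 1.35 toward n = 1.486: a half-wave phase shift.
The two reflections differ by half a wavelength.
So the condition for destructive reflection is 2 n t = m λ.
The fifth-smallest nonzero thickness corresponds to m = 5: t = m λ / (2 n) = 5.00 × 720 / (2 × 1.35) = 1333 nm.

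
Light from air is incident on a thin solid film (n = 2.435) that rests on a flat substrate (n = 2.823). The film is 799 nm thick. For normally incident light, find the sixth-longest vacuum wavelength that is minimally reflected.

At the upper boundary (n = 1.0 to n = 2.435) the reflected ray undergoes a half-wave phase shift.
Ray reflecting at the bottom interface goes from n = 2.435 toward n = 2.823: a half-wave phase shift.
Net: no relative phase inversion (both shifts match).
With no net inversion, destructive interference in reflection requires 2 n t = (m + ½) λ.
λ = 2 n t / (m + ½). The sixth-longest wavelength is m = 5: λ = 2 × 2.435 × 799 / 5.50 = 707 nm.

707 nm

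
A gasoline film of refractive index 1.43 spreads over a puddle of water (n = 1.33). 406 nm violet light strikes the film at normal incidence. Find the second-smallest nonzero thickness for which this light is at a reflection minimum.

At the upper boundary (n = 1.0 to n = 1.43) the reflected ray undergoes a half-wave phase shift.
At the lower boundary (n = 1.43 to n = 1.33) the reflected ray undergoes no phase shift.
The two reflections differ by half a wavelength.
With one net inversion, destructive interference in reflection requires 2 n t = m λ.
The second-smallest nonzero thickness corresponds to m = 2: t = m λ / (2 n) = 2.00 × 406 / (2 × 1.43) = 284 nm.

284 nm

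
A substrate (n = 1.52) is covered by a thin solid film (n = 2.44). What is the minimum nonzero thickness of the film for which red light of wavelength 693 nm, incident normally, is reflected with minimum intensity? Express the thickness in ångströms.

1420 Å

Ray reflecting at the top interface goes from n = 1.0 toward n = 2.44: a half-wave phase shift.
Ray reflecting at the bottom interface goes from n = 2.44 toward n = 1.52: no phase shift.
Net: one phase inversion between the two reflected rays.
With one net inversion, destructive interference in reflection requires 2 n t = m λ.
Minimum nonzero at m = 1: t = λ / (2 n) = 693 / (2 × 2.44) = 142 nm.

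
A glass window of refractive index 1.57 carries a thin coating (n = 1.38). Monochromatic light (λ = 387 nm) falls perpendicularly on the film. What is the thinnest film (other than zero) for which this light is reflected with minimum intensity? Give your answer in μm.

Top surface (1.0 → 1.38): reflection off a higher-index medium gives a half-wave phase shift.
At the lower boundary (n = 1.38 to n = 1.57) the reflected ray undergoes a half-wave phase shift.
Net: no relative phase inversion (both shifts match).
So the condition for destructive reflection is 2 n t = (m + ½) λ.
Minimum at m = 0: t = λ / (4 n) = 387 / (4 × 1.38) = 70.1 nm.

0.0701 μm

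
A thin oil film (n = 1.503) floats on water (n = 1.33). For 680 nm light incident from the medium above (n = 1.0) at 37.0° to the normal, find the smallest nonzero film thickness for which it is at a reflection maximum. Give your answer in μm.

0.123 μm

At the upper boundary (n = 1.0 to n = 1.503) the reflected ray undergoes a half-wave phase shift.
Ray reflecting at the bottom interface goes from n = 1.503 toward n = 1.33: no phase shift.
The two reflections differ by half a wavelength.
With one net inversion, constructive interference in reflection requires 2 n t cos θ_r = (m + ½) λ.
Snell's law: 1.0 sin 37.0° = 1.503 sin θ_r → sin θ_r = 0.400, cos θ_r = 0.916.
Minimum at m = 0: t = λ / (4 n cos θ_r) = 680 / (4 × 1.503 × 0.916) = 123 nm.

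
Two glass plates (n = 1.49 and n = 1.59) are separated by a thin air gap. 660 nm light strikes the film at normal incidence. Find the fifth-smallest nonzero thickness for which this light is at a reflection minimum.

1650 nm

Ray reflecting at the top interface goes from n = 1.49 toward n = 1.0: no phase shift.
At the lower boundary (n = 1.0 to n = 1.59) the reflected ray undergoes a half-wave phase shift.
The two reflections differ by half a wavelength.
With one net inversion, destructive interference in reflection requires 2 n t = m λ.
The fifth-smallest nonzero thickness corresponds to m = 5: t = m λ / (2 n) = 5.00 × 660 / (2 × 1.0) = 1650 nm.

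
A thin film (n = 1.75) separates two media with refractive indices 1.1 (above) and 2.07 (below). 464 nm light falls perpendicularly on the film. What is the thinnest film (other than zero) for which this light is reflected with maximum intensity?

133 nm

At the upper boundary (n = 1.1 to n = 1.75) the reflected ray undergoes a half-wave phase shift.
At the lower boundary (n = 1.75 to n = 2.07) the reflected ray undergoes a half-wave phase shift.
Zero or two π shifts → no net half-wave offset.
For bright reflection here: 2 n t = m λ.
Minimum nonzero at m = 1: t = λ / (2 n) = 464 / (2 × 1.75) = 133 nm.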